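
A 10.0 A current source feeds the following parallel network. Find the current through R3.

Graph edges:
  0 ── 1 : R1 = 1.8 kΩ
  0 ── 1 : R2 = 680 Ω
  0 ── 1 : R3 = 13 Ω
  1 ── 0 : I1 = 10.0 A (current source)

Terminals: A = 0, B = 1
All resistors sit directly between nodes 0 and 1, so they are in parallel and share one voltage V; the full source current 10 A splits among them.
1/R_par = 1/1800 + 1/680 + 1/13 = 0.07895 S  =>  R_par = 12.67 Ω
V = I × R_par = 10 × 12.67 = 126.7 V
I_R3 = V/R3 = 126.7/13 = 9.743 A

Final answer: 9.743 A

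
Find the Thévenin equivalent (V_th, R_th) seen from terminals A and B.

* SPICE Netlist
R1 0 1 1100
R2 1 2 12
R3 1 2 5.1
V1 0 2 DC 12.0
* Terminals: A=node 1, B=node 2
Step 1 — V_th is the open-circuit voltage V_A - V_B (nothing connected across the terminals).
Nodal analysis, taking node 2 as the 0 V reference.
Source V1 fixes V_0 = 12 V.
KCL at each unknown node (sum of currents leaving = 0; resistances in Ω):
  Node 1: (V_1 - 12)/1100 + (V_1 - 0)/12 + (V_1 - 0)/5.1 = 0
Collecting terms: 0.2803 × V_1 = 0.01091  =>  V_1 = 0.03892 V
V_th = V_1 - V_2 = 0.03892 - 0 = 0.03892 V
Step 2 — R_th: zero the source — replace V1 by a short circuit (node 2 merges into node 0) — and find the resistance seen between A (node 1) and B (node 0).
Reduce the network between node 1 (A) and node 0 (B) by series/parallel combination:
  Rp1 = R1 ‖ R2 ‖ R3 (parallel, all between nodes 0 and 1) = 1/(1/1100 + 1/12 + 1/5.1) = 3.567 Ω
R_th = 3.567 Ω

Final answer: V_th = 0.03892 V, R_th = 3.567 Ω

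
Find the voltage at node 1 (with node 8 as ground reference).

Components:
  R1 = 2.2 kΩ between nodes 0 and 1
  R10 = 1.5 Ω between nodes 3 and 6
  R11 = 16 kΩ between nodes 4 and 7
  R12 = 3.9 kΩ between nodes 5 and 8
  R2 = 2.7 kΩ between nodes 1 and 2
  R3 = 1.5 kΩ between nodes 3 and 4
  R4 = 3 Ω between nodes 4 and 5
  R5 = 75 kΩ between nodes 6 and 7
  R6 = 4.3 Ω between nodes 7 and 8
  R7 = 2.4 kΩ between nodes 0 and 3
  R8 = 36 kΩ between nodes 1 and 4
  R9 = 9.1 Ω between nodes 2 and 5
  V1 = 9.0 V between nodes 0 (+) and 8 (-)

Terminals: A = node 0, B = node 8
Nodal analysis, taking node 8 as the 0 V reference.
Source V1 fixes V_0 = 9 V.
KCL at each unknown node (sum of currents leaving = 0; resistances in Ω):
  Node 1: (V_1 - 9)/2200 + (V_1 - V_2)/2700 + (V_1 - V_4)/36000 = 0
  Node 2: (V_2 - V_1)/2700 + (V_2 - V_5)/9.1 = 0
  Node 3: (V_3 - V_4)/1500 + (V_3 - 9)/2400 + (V_3 - V_6)/1.5 = 0
  Node 4: (V_4 - V_3)/1500 + (V_4 - V_5)/3 + (V_4 - V_1)/36000 + (V_4 - V_7)/16000 = 0
  Node 5: (V_5 - V_4)/3 + (V_5 - V_2)/9.1 + (V_5 - 0)/3900 = 0
  Node 6: (V_6 - V_7)/75000 + (V_6 - V_3)/1.5 = 0
  Node 7: (V_7 - V_6)/75000 + (V_7 - 0)/4.3 + (V_7 - V_4)/16000 = 0
Collecting terms (coefficients in siemens):
  0.0008527·V_1 - 0.0003704·V_2 - 0.00002778·V_4 = 0.004091
  0.1103·V_2 - 0.0003704·V_1 - 0.1099·V_5 = 0
  0.6677·V_3 - 0.0006667·V_4 - 0.6667·V_6 = 0.00375
  0.3341·V_4 - 0.00002778·V_1 - 0.0006667·V_3 - 0.3333·V_5 - 0.0000625·V_7 = 0
  0.4435·V_5 - 0.1099·V_2 - 0.3333·V_4 = 0
  0.6667·V_6 - 0.6667·V_3 - 0.00001333·V_7 = 0
  0.2326·V_7 - 0.0000625·V_4 - 0.00001333·V_6 = 0
Solving these 7 simultaneous equations (Gaussian elimination) gives:
  V_1 = 7.268 V, V_2 = 5.291 V, V_3 = 6.633 V, V_4 = 5.286 V
  V_5 = 5.284 V, V_6 = 6.633 V, V_7 = 0.0018 V
The requested potential is V_1 = 7.268 V.

Final answer: V_1 = 7.268 V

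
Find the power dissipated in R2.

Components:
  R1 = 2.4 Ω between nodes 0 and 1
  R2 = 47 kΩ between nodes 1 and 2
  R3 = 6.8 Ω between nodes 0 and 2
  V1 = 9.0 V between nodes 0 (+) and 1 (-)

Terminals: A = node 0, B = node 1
Nodal analysis, taking node 1 as the 0 V reference.
Source V1 fixes V_0 = 9 V.
KCL at each unknown node (sum of currents leaving = 0; resistances in Ω):
  Node 2: (V_2 - 0)/47000 + (V_2 - 9)/6.8 = 0
Collecting terms: 0.1471 × V_2 = 1.324  =>  V_2 = 8.999 V
I_R2 = (V_1 - V_2)/R2 = (0 - 8.999)/47000 = -0.0001915 A
P_R2 = I_R2² × R2 = (-0.0001915)² × 47000 = 0.001723 W

Final answer: 0.001723 W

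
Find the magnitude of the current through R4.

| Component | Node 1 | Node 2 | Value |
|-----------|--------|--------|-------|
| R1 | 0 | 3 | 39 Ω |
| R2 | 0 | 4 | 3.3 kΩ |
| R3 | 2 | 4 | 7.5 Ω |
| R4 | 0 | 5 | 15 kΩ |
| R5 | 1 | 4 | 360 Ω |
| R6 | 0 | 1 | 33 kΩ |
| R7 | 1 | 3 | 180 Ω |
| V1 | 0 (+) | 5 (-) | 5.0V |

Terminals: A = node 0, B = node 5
Nodal analysis, taking node 5 as the 0 V reference.
Source V1 fixes V_0 = 5 V.
KCL at each unknown node (sum of currents leaving = 0; resistances in Ω):
  Node 1: (V_1 - V_4)/360 + (V_1 - 5)/33000 + (V_1 - V_3)/180 = 0
  Node 2: (V_2 - V_4)/7.5 = 0
  Node 3: (V_3 - 5)/39 + (V_3 - V_1)/180 = 0
  Node 4: (V_4 - 5)/3300 + (V_4 - V_2)/7.5 + (V_4 - V_1)/360 = 0
Collecting terms (coefficients in siemens):
  0.008364·V_1 - 0.005556·V_3 - 0.002778·V_4 = 0.0001515
  0.1333·V_2 - 0.1333·V_4 = 0
  0.0312·V_3 - 0.005556·V_1 = 0.1282
  0.1364·V_4 - 0.002778·V_1 - 0.1333·V_2 = 0.001515
Solving these 4 simultaneous equations (Gaussian elimination) gives:
  V_1 = 5 V, V_2 = 5 V, V_3 = 5 V, V_4 = 5 V
I_R4 = (V_0 - V_5)/R4 = (5 - 0)/15000 = 0.0003333 A
|I_R4| = 0.0003333 A

Final answer: |I_R4| = 0.0003333 A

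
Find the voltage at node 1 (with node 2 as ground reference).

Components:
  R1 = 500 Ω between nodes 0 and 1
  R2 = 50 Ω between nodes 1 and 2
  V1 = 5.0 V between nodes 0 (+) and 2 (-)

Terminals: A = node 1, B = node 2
Nodal analysis, taking node 2 as the 0 V reference.
Source V1 fixes V_0 = 5 V.
KCL at each unknown node (sum of currents leaving = 0; resistances in Ω):
  Node 1: (V_1 - 5)/500 + (V_1 - 0)/50 = 0
Collecting terms: 0.022 × V_1 = 0.01  =>  V_1 = 0.4545 V
The requested potential is V_1 = 0.4545 V.

Final answer: V_1 = 0.4545 V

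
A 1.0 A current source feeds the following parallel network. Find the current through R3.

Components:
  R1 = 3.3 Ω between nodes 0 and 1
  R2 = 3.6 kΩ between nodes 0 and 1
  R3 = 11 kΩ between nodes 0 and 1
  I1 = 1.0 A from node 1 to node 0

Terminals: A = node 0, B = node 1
All resistors sit directly between nodes 0 and 1, so they are in parallel and share one voltage V; the full source current 1 A splits among them.
1/R_par = 1/3.3 + 1/3600 + 1/11000 = 0.3034 S  =>  R_par = 3.296 Ω
V = I × R_par = 1 × 3.296 = 3.296 V
I_R3 = V/R3 = 3.296/11000 = 0.0002996 A

Final answer: 0.0002996 A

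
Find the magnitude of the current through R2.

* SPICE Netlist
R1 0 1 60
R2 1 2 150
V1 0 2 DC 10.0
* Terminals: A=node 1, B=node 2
Nodal analysis, taking node 2 as the 0 V reference.
Source V1 fixes V_0 = 10 V.
KCL at each unknown node (sum of currents leaving = 0; resistances in Ω):
  Node 1: (V_1 - 10)/60 + (V_1 - 0)/150 = 0
Collecting terms: 0.02333 × V_1 = 0.1667  =>  V_1 = 7.143 V
I_R2 = (V_1 - V_2)/R2 = (7.143 - 0)/150 = 0.04762 A
|I_R2| = 0.04762 A

Final answer: |I_R2| = 0.04762 A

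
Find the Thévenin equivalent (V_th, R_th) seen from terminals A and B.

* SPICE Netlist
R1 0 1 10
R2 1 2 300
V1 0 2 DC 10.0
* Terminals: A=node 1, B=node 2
Step 1 — V_th is the open-circuit voltage V_A - V_B (nothing connected across the terminals).
Nodal analysis, taking node 2 as the 0 V reference.
Source V1 fixes V_0 = 10 V.
KCL at each unknown node (sum of currents leaving = 0; resistances in Ω):
  Node 1: (V_1 - 10)/10 + (V_1 - 0)/300 = 0
Collecting terms: 0.1033 × V_1 = 1  =>  V_1 = 9.677 V
V_th = V_1 - V_2 = 9.677 - 0 = 9.677 V
Step 2 — R_th: zero the source — replace V1 by a short circuit (node 2 merges into node 0) — and find the resistance seen between A (node 1) and B (node 0).
Reduce the network between node 1 (A) and node 0 (B) by series/parallel combination:
  Rp1 = R1 ‖ R2 (parallel, both between nodes 0 and 1) = 1/(1/10 + 1/300) = 9.677 Ω
R_th = 9.677 Ω

Final answer: V_th = 9.677 V, R_th = 9.677 Ω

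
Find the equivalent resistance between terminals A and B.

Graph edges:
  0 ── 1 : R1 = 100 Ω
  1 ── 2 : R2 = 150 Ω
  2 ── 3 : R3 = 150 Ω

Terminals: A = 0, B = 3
Reduce the network between node 0 (A) and node 3 (B) by series/parallel combination:
  Rs1 = R1 + R2 (series, joined only at node 1) = 100 + 150 = 250 Ω
  Rs2 = R3 + Rs1 (series, joined only at node 2) = 150 + 250 = 400 Ω
R_eq = 400 Ω

Final answer: 400 Ω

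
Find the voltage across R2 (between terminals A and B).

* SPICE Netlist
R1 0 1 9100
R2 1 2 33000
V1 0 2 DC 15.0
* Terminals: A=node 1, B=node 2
R1 and R2 are in series across V1 (node 0 → node 1 → node 2), and the output A–B is taken across R2, so this is a voltage divider.
Series current: I = V1/(R1 + R2) = 15/(9100 + 33000) = 15/42100 = 0.0003563 A
V_R2 = I × R2 = V1 × R2/(R1 + R2) = 15 × 33000/42100 = 11.76 V

Final answer: 11.76 V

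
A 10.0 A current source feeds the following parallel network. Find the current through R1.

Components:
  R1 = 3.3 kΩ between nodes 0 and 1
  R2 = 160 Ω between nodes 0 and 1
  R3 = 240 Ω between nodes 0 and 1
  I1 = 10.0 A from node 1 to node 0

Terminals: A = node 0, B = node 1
All resistors sit directly between nodes 0 and 1, so they are in parallel and share one voltage V; the full source current 10 A splits among them.
1/R_par = 1/3300 + 1/160 + 1/240 = 0.01072 S  =>  R_par = 93.29 Ω
V = I × R_par = 10 × 93.29 = 932.9 V
I_R1 = V/R1 = 932.9/3300 = 0.2827 A

Final answer: 0.2827 A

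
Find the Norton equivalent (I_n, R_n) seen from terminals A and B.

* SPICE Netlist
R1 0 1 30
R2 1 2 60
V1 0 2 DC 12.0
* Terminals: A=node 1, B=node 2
Find the Thévenin equivalent first; then I_n = V_th/R_th and R_n = R_th.
Step 1 — V_th is the open-circuit voltage V_A - V_B (nothing connected across the terminals).
Nodal analysis, taking node 2 as the 0 V reference.
Source V1 fixes V_0 = 12 V.
KCL at each unknown node (sum of currents leaving = 0; resistances in Ω):
  Node 1: (V_1 - 12)/30 + (V_1 - 0)/60 = 0
Collecting terms: 0.05 × V_1 = 0.4  =>  V_1 = 8 V
V_th = V_1 - V_2 = 8 - 0 = 8 V
Step 2 — R_th: zero the source — replace V1 by a short circuit (node 2 merges into node 0) — and find the resistance seen between A (node 1) and B (node 0).
Reduce the network between node 1 (A) and node 0 (B) by series/parallel combination:
  Rp1 = R1 ‖ R2 (parallel, both between nodes 0 and 1) = 1/(1/30 + 1/60) = 20 Ω
R_th = 20 Ω
I_n = V_th/R_th = 8/20 = 0.4 A, and R_n = R_th = 20 Ω

Final answer: I_n = 0.4 A, R_n = 20 Ω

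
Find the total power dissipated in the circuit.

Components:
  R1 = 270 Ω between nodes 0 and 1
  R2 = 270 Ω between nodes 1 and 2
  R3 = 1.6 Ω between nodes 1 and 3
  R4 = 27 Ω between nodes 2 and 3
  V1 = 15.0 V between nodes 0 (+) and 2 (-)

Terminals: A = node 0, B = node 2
Nodal analysis, taking node 2 as the 0 V reference.
Source V1 fixes V_0 = 15 V.
KCL at each unknown node (sum of currents leaving = 0; resistances in Ω):
  Node 1: (V_1 - 15)/270 + (V_1 - 0)/270 + (V_1 - V_3)/1.6 = 0
  Node 3: (V_3 - V_1)/1.6 + (V_3 - 0)/27 = 0
Collecting terms (coefficients in siemens):
  0.6324·V_1 - 0.625·V_3 = 0.05556
  0.662·V_3 - 0.625·V_1 = 0
Determinant D = (0.6324)(0.662) - (-0.625)(-0.625) = 0.02805
V_1 = [(0.05556)(0.662) - (-0.625)(0)]/D = 1.311 V
V_3 = [(0.6324)(0) - (0.05556)(-0.625)]/D = 1.238 V
Power in each resistor, P = (ΔV)²/R:
  P_R1 = (15 - 1.311)²/270 = 0.694 W
  P_R2 = (1.311 - 0)²/270 = 0.006367 W
  P_R3 = (1.311 - 1.238)²/1.6 = 0.003363 W
  P_R4 = (0 - 1.238)²/27 = 0.05674 W
P_total = P_R1 + P_R2 + P_R3 + P_R4 = 0.7605 W

Final answer: 0.7605 W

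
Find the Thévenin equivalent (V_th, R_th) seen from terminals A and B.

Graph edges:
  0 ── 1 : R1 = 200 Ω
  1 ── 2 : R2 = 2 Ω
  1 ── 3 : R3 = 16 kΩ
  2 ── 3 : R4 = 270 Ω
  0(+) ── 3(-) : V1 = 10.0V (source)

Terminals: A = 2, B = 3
Step 1 — V_th is the open-circuit voltage V_A - V_B (nothing connected across the terminals).
Nodal analysis, taking node 3 as the 0 V reference.
Source V1 fixes V_0 = 10 V.
KCL at each unknown node (sum of currents leaving = 0; resistances in Ω):
  Node 1: (V_1 - 10)/200 + (V_1 - V_2)/2 + (V_1 - 0)/16000 = 0
  Node 2: (V_2 - V_1)/2 + (V_2 - 0)/270 = 0
Collecting terms (coefficients in siemens):
  0.5051·V_1 - 0.5·V_2 = 0.05
  0.5037·V_2 - 0.5·V_1 = 0
Determinant D = (0.5051)(0.5037) - (-0.5)(-0.5) = 0.004402
V_1 = [(0.05)(0.5037) - (-0.5)(0)]/D = 5.721 V
V_2 = [(0.5051)(0) - (0.05)(-0.5)]/D = 5.679 V
V_th = V_2 - V_3 = 5.679 - 0 = 5.679 V
Step 2 — R_th: zero the source — replace V1 by a short circuit (node 3 merges into node 0) — and find the resistance seen between A (node 2) and B (node 0).
Reduce the network between node 2 (A) and node 0 (B) by series/parallel combination:
  Rp1 = R1 ‖ R3 (parallel, both between nodes 0 and 1) = 1/(1/200 + 1/16000) = 197.5 Ω
  Rs1 = R2 + Rp1 (series, joined only at node 1) = 2 + 197.5 = 199.5 Ω
  Rp2 = R4 ‖ Rs1 (parallel, both between nodes 0 and 2) = 1/(1/270 + 1/199.5) = 114.7 Ω
R_th = 114.7 Ω

Final answer: V_th = 5.679 V, R_th = 114.7 Ω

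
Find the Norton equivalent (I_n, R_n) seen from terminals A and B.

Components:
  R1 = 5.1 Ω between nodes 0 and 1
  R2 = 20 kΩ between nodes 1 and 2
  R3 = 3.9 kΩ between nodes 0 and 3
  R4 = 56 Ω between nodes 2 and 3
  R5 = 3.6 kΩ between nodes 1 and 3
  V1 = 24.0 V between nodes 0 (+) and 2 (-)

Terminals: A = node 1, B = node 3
Find the Thévenin equivalent first; then I_n = V_th/R_th and R_n = R_th.
Step 1 — V_th is the open-circuit voltage V_A - V_B (nothing connected across the terminals).
Nodal analysis, taking node 2 as the 0 V reference.
Source V1 fixes V_0 = 24 V.
KCL at each unknown node (sum of currents leaving = 0; resistances in Ω):
  Node 1: (V_1 - 24)/5.1 + (V_1 - 0)/20000 + (V_1 - V_3)/3600 = 0
  Node 3: (V_3 - 24)/3900 + (V_3 - 0)/56 + (V_3 - V_1)/3600 = 0
Collecting terms (coefficients in siemens):
  0.1964·V_1 - 0.0002778·V_3 = 4.706
  0.01839·V_3 - 0.0002778·V_1 = 0.006154
Determinant D = (0.1964)(0.01839) - (-0.0002778)(-0.0002778) = 0.003612
V_1 = [(4.706)(0.01839) - (-0.0002778)(0.006154)]/D = 23.96 V
V_3 = [(0.1964)(0.006154) - (4.706)(-0.0002778)]/D = 0.6965 V
V_th = V_1 - V_3 = 23.96 - 0.6965 = 23.26 V
Step 2 — R_th: zero the source — replace V1 by a short circuit (node 2 merges into node 0) — and find the resistance seen between A (node 1) and B (node 3).
Reduce the network between node 1 (A) and node 3 (B) by series/parallel combination:
  Rp1 = R1 ‖ R2 (parallel, both between nodes 0 and 1) = 1/(1/5.1 + 1/20000) = 5.099 Ω
  Rp2 = R3 ‖ R4 (parallel, both between nodes 0 and 3) = 1/(1/3900 + 1/56) = 55.21 Ω
  Rs1 = Rp1 + Rp2 (series, joined only at node 0) = 5.099 + 55.21 = 60.31 Ω
  Rp3 = R5 ‖ Rs1 (parallel, both between nodes 1 and 3) = 1/(1/3600 + 1/60.31) = 59.31 Ω
R_th = 59.31 Ω
I_n = V_th/R_th = 23.26/59.31 = 0.3922 A, and R_n = R_th = 59.31 Ω

Final answer: I_n = 0.3922 A, R_n = 59.31 Ω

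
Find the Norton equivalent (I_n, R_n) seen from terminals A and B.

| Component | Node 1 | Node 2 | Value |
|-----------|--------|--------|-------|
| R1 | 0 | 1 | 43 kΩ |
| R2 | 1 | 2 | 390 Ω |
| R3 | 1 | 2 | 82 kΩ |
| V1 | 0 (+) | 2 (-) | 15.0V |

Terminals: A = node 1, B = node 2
Find the Thévenin equivalent first; then I_n = V_th/R_th and R_n = R_th.
Step 1 — V_th is the open-circuit voltage V_A - V_B (nothing connected across the terminals).
Nodal analysis, taking node 2 as the 0 V reference.
Source V1 fixes V_0 = 15 V.
KCL at each unknown node (sum of currents leaving = 0; resistances in Ω):
  Node 1: (V_1 - 15)/43000 + (V_1 - 0)/390 + (V_1 - 0)/82000 = 0
Collecting terms: 0.0026 × V_1 = 0.0003488  =>  V_1 = 0.1342 V
V_th = V_1 - V_2 = 0.1342 - 0 = 0.1342 V
Step 2 — R_th: zero the source — replace V1 by a short circuit (node 2 merges into node 0) — and find the resistance seen between A (node 1) and B (node 0).
Reduce the network between node 1 (A) and node 0 (B) by series/parallel combination:
  Rp1 = R1 ‖ R2 ‖ R3 (parallel, all between nodes 0 and 1) = 1/(1/43000 + 1/390 + 1/82000) = 384.7 Ω
R_th = 384.7 Ω
I_n = V_th/R_th = 0.1342/384.7 = 0.0003488 A, and R_n = R_th = 384.7 Ω

Final answer: I_n = 0.0003488 A, R_n = 384.7 Ω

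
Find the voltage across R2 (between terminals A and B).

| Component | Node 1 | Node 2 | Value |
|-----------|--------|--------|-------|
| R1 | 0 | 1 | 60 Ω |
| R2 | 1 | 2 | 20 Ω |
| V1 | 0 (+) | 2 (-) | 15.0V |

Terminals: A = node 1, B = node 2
R1 and R2 are in series across V1 (node 0 → node 1 → node 2), and the output A–B is taken across R2, so this is a voltage divider.
Series current: I = V1/(R1 + R2) = 15/(60 + 20) = 15/80 = 0.1875 A
V_R2 = I × R2 = V1 × R2/(R1 + R2) = 15 × 20/80 = 3.75 V

Final answer: 3.75 V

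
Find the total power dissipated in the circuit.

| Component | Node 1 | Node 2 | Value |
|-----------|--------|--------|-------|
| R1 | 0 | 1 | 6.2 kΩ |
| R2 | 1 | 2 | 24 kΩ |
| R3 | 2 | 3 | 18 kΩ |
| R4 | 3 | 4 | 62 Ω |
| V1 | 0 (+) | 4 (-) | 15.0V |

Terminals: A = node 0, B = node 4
Nodal analysis, taking node 4 as the 0 V reference.
Source V1 fixes V_0 = 15 V.
KCL at each unknown node (sum of currents leaving = 0; resistances in Ω):
  Node 1: (V_1 - 15)/6200 + (V_1 - V_2)/24000 = 0
  Node 2: (V_2 - V_1)/24000 + (V_2 - V_3)/18000 = 0
  Node 3: (V_3 - V_2)/18000 + (V_3 - 0)/62 = 0
Collecting terms (coefficients in siemens):
  0.000203·V_1 - 0.00004167·V_2 = 0.002419
  0.00009722·V_2 - 0.00004167·V_1 - 0.00005556·V_3 = 0
  0.01618·V_3 - 0.00005556·V_2 = 0
Solving these 3 simultaneous equations (Gaussian elimination) gives:
  V_1 = 13.07 V, V_2 = 5.614 V, V_3 = 0.01927 V
Power in each resistor, P = (ΔV)²/R:
  P_R1 = (15 - 13.07)²/6200 = 0.0005989 W
  P_R2 = (13.07 - 5.614)²/24000 = 0.002318 W
  P_R3 = (5.614 - 0.01927)²/18000 = 0.001739 W
  P_R4 = (0.01927 - 0)²/62 = 0.000005989 W
P_total = P_R1 + P_R2 + P_R3 + P_R4 = 0.004662 W

Final answer: 0.004662 W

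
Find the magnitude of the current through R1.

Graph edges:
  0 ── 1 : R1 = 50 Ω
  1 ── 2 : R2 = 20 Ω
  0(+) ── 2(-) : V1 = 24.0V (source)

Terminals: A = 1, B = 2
Nodal analysis, taking node 2 as the 0 V reference.
Source V1 fixes V_0 = 24 V.
KCL at each unknown node (sum of currents leaving = 0; resistances in Ω):
  Node 1: (V_1 - 24)/50 + (V_1 - 0)/20 = 0
Collecting terms: 0.07 × V_1 = 0.48  =>  V_1 = 6.857 V
I_R1 = (V_0 - V_1)/R1 = (24 - 6.857)/50 = 0.3429 A
|I_R1| = 0.3429 A

Final answer: |I_R1| = 0.3429 A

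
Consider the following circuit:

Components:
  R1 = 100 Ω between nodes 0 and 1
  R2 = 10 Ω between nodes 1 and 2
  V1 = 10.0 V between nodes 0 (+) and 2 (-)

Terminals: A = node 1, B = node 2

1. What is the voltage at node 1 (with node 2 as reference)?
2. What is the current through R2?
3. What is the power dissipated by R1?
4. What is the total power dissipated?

Nodal analysis, taking node 2 as the 0 V reference.
Source V1 fixes V_0 = 10 V.
KCL at each unknown node (sum of currents leaving = 0; resistances in Ω):
  Node 1: (V_1 - 10)/100 + (V_1 - 0)/10 = 0
Collecting terms: 0.11 × V_1 = 0.1  =>  V_1 = 0.9091 V
Part 1:
  Read off the nodal solution: V_1 = 0.9091 V
Part 2:
  I_R2 = (V_1 - V_2)/R2 = (0.9091 - 0)/10 = 0.09091 A
  Magnitude: I_R2 = 0.09091 A
Part 3:
  I_R1 = (V_0 - V_1)/R1 = (10 - 0.9091)/100 = 0.09091 A
  P_R1 = I_R1² × R1 = (0.09091)² × 100 = 0.8264 W
Part 4:
  Power in each resistor, P = (ΔV)²/R:
    P_R1 = (10 - 0.9091)²/100 = 0.8264 W
    P_R2 = (0.9091 - 0)²/10 = 0.08264 W
  P_total = P_R1 + P_R2 = 0.9091 W

Final answers:
1. V_1 = 0.9091 V
2. I_R2 = 0.09091 A
3. P_R1 = 0.8264 W
4. P_total = 0.9091 W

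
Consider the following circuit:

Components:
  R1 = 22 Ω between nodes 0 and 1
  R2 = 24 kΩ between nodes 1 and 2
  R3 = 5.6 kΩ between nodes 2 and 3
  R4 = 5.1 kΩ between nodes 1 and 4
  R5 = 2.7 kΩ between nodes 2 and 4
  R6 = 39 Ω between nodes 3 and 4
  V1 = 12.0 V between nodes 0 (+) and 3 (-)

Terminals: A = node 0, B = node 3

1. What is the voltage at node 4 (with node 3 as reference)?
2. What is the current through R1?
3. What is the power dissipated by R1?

Nodal analysis, taking node 3 as the 0 V reference.
Source V1 fixes V_0 = 12 V.
KCL at each unknown node (sum of currents leaving = 0; resistances in Ω):
  Node 1: (V_1 - 12)/22 + (V_1 - V_2)/24000 + (V_1 - V_4)/5100 = 0
  Node 2: (V_2 - V_1)/24000 + (V_2 - 0)/5600 + (V_2 - V_4)/2700 = 0
  Node 4: (V_4 - V_1)/5100 + (V_4 - V_2)/2700 + (V_4 - 0)/39 = 0
Collecting terms (coefficients in siemens):
  0.04569·V_1 - 0.00004167·V_2 - 0.0001961·V_4 = 0.5455
  0.0005906·V_2 - 0.00004167·V_1 - 0.0003704·V_4 = 0
  0.02621·V_4 - 0.0001961·V_1 - 0.0003704·V_2 = 0
Solving these 3 simultaneous equations (Gaussian elimination) gives:
  V_1 = 11.94 V, V_2 = 0.9063 V, V_4 = 0.1021 V
Part 1:
  Read off the nodal solution: V_4 = 0.1021 V
Part 2:
  I_R1 = (V_0 - V_1)/R1 = (12 - 11.94)/22 = 0.002781 A
  Magnitude: I_R1 = 0.002781 A
Part 3:
  I_R1 = (V_0 - V_1)/R1 = (12 - 11.94)/22 = 0.002781 A
  P_R1 = I_R1² × R1 = (0.002781)² × 22 = 0.0001701 W

Final answers:
1. V_4 = 0.1021 V
2. I_R1 = 0.002781 A
3. P_R1 = 0.0001701 W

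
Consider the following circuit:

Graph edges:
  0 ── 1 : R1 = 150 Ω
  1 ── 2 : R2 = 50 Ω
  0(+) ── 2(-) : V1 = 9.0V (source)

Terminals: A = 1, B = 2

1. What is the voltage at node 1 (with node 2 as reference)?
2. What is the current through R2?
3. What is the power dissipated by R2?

Nodal analysis, taking node 2 as the 0 V reference.
Source V1 fixes V_0 = 9 V.
KCL at each unknown node (sum of currents leaving = 0; resistances in Ω):
  Node 1: (V_1 - 9)/150 + (V_1 - 0)/50 = 0
Collecting terms: 0.02667 × V_1 = 0.06  =>  V_1 = 2.25 V
Part 1:
  Read off the nodal solution: V_1 = 2.25 V
Part 2:
  I_R2 = (V_1 - V_2)/R2 = (2.25 - 0)/50 = 0.045 A
  Magnitude: I_R2 = 0.045 A
Part 3:
  I_R2 = (V_1 - V_2)/R2 = (2.25 - 0)/50 = 0.045 A
  P_R2 = I_R2² × R2 = (0.045)² × 50 = 0.1013 W

Final answers:
1. V_1 = 2.25 V
2. I_R2 = 0.045 A
3. P_R2 = 0.1013 W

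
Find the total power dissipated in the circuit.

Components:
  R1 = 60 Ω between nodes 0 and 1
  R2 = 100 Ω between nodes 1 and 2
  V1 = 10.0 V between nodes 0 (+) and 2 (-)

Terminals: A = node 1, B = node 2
Nodal analysis, taking node 2 as the 0 V reference.
Source V1 fixes V_0 = 10 V.
KCL at each unknown node (sum of currents leaving = 0; resistances in Ω):
  Node 1: (V_1 - 10)/60 + (V_1 - 0)/100 = 0
Collecting terms: 0.02667 × V_1 = 0.1667  =>  V_1 = 6.25 V
Power in each resistor, P = (ΔV)²/R:
  P_R1 = (10 - 6.25)²/60 = 0.2344 W
  P_R2 = (6.25 - 0)²/100 = 0.3906 W
P_total = P_R1 + P_R2 = 0.625 W

Final answer: 0.625 W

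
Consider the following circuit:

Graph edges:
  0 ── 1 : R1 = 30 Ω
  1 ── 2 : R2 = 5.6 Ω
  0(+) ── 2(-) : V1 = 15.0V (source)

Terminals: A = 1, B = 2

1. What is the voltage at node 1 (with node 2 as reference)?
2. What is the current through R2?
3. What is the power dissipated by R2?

Nodal analysis, taking node 2 as the 0 V reference.
Source V1 fixes V_0 = 15 V.
KCL at each unknown node (sum of currents leaving = 0; resistances in Ω):
  Node 1: (V_1 - 15)/30 + (V_1 - 0)/5.6 = 0
Collecting terms: 0.2119 × V_1 = 0.5  =>  V_1 = 2.36 V
Part 1:
  Read off the nodal solution: V_1 = 2.36 V
Part 2:
  I_R2 = (V_1 - V_2)/R2 = (2.36 - 0)/5.6 = 0.4213 A
  Magnitude: I_R2 = 0.4213 A
Part 3:
  I_R2 = (V_1 - V_2)/R2 = (2.36 - 0)/5.6 = 0.4213 A
  P_R2 = I_R2² × R2 = (0.4213)² × 5.6 = 0.9942 W

Final answers:
1. V_1 = 2.36 V
2. I_R2 = 0.4213 A
3. P_R2 = 0.9942 W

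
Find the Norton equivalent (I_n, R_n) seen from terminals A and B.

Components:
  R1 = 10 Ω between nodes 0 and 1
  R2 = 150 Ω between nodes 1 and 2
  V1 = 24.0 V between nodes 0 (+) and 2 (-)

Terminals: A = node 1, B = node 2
Find the Thévenin equivalent first; then I_n = V_th/R_th and R_n = R_th.
Step 1 — V_th is the open-circuit voltage V_A - V_B (nothing connected across the terminals).
Nodal analysis, taking node 2 as the 0 V reference.
Source V1 fixes V_0 = 24 V.
KCL at each unknown node (sum of currents leaving = 0; resistances in Ω):
  Node 1: (V_1 - 24)/10 + (V_1 - 0)/150 = 0
Collecting terms: 0.1067 × V_1 = 2.4  =>  V_1 = 22.5 V
V_th = V_1 - V_2 = 22.5 - 0 = 22.5 V
Step 2 — R_th: zero the source — replace V1 by a short circuit (node 2 merges into node 0) — and find the resistance seen between A (node 1) and B (node 0).
Reduce the network between node 1 (A) and node 0 (B) by series/parallel combination:
  Rp1 = R1 ‖ R2 (parallel, both between nodes 0 and 1) = 1/(1/10 + 1/150) = 9.375 Ω
R_th = 9.375 Ω
I_n = V_th/R_th = 22.5/9.375 = 2.4 A, and R_n = R_th = 9.375 Ω

Final answer: I_n = 2.4 A, R_n = 9.375 Ω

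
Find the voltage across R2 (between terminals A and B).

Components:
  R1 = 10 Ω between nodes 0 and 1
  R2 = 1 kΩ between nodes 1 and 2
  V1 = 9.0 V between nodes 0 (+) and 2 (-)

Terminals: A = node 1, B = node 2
R1 and R2 are in series across V1 (node 0 → node 1 → node 2), and the output A–B is taken across R2, so this is a voltage divider.
Series current: I = V1/(R1 + R2) = 9/(10 + 1000) = 9/1010 = 0.008911 A
V_R2 = I × R2 = V1 × R2/(R1 + R2) = 9 × 1000/1010 = 8.911 V

Final answer: 8.911 V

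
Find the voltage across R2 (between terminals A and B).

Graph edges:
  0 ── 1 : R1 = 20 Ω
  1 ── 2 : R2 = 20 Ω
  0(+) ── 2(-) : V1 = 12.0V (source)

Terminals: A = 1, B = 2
R1 and R2 are in series across V1 (node 0 → node 1 → node 2), and the output A–B is taken across R2, so this is a voltage divider.
Series current: I = V1/(R1 + R2) = 12/(20 + 20) = 12/40 = 0.3 A
V_R2 = I × R2 = V1 × R2/(R1 + R2) = 12 × 20/40 = 6 V

Final answer: 6 V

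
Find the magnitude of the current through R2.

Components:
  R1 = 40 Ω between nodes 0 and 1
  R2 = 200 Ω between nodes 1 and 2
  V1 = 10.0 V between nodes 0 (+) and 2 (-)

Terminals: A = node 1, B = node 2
Nodal analysis, taking node 2 as the 0 V reference.
Source V1 fixes V_0 = 10 V.
KCL at each unknown node (sum of currents leaving = 0; resistances in Ω):
  Node 1: (V_1 - 10)/40 + (V_1 - 0)/200 = 0
Collecting terms: 0.03 × V_1 = 0.25  =>  V_1 = 8.333 V
I_R2 = (V_1 - V_2)/R2 = (8.333 - 0)/200 = 0.04167 A
|I_R2| = 0.04167 A

Final answer: |I_R2| = 0.04167 A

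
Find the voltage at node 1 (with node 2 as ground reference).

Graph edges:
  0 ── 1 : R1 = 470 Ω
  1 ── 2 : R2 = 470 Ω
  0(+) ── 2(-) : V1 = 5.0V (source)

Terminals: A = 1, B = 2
Nodal analysis, taking node 2 as the 0 V reference.
Source V1 fixes V_0 = 5 V.
KCL at each unknown node (sum of currents leaving = 0; resistances in Ω):
  Node 1: (V_1 - 5)/470 + (V_1 - 0)/470 = 0
Collecting terms: 0.004255 × V_1 = 0.01064  =>  V_1 = 2.5 V
The requested potential is V_1 = 2.5 V.

Final answer: V_1 = 2.5 V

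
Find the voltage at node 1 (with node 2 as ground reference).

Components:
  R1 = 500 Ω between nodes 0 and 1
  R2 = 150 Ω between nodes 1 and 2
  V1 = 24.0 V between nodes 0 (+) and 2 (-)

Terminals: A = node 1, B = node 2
Nodal analysis, taking node 2 as the 0 V reference.
Source V1 fixes V_0 = 24 V.
KCL at each unknown node (sum of currents leaving = 0; resistances in Ω):
  Node 1: (V_1 - 24)/500 + (V_1 - 0)/150 = 0
Collecting terms: 0.008667 × V_1 = 0.048  =>  V_1 = 5.538 V
The requested potential is V_1 = 5.538 V.

Final answer: V_1 = 5.538 V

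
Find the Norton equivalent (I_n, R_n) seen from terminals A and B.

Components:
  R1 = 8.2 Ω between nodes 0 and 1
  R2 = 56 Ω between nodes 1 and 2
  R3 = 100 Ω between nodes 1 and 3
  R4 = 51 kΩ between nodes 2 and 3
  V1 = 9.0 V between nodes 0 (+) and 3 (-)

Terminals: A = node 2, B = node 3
Find the Thévenin equivalent first; then I_n = V_th/R_th and R_n = R_th.
Step 1 — V_th is the open-circuit voltage V_A - V_B (nothing connected across the terminals).
Nodal analysis, taking node 3 as the 0 V reference.
Source V1 fixes V_0 = 9 V.
KCL at each unknown node (sum of currents leaving = 0; resistances in Ω):
  Node 1: (V_1 - 9)/8.2 + (V_1 - V_2)/56 + (V_1 - 0)/100 = 0
  Node 2: (V_2 - V_1)/56 + (V_2 - 0)/51000 = 0
Collecting terms (coefficients in siemens):
  0.1498·V_1 - 0.01786·V_2 = 1.098
  0.01788·V_2 - 0.01786·V_1 = 0
Determinant D = (0.1498)(0.01788) - (-0.01786)(-0.01786) = 0.002359
V_1 = [(1.098)(0.01788) - (-0.01786)(0)]/D = 8.317 V
V_2 = [(0.1498)(0) - (1.098)(-0.01786)]/D = 8.308 V
V_th = V_2 - V_3 = 8.308 - 0 = 8.308 V
Step 2 — R_th: zero the source — replace V1 by a short circuit (node 3 merges into node 0) — and find the resistance seen between A (node 2) and B (node 0).
Reduce the network between node 2 (A) and node 0 (B) by series/parallel combination:
  Rp1 = R1 ‖ R3 (parallel, both between nodes 0 and 1) = 1/(1/8.2 + 1/100) = 7.579 Ω
  Rs1 = R2 + Rp1 (series, joined only at node 1) = 56 + 7.579 = 63.58 Ω
  Rp2 = R4 ‖ Rs1 (parallel, both between nodes 0 and 2) = 1/(1/51000 + 1/63.58) = 63.5 Ω
R_th = 63.5 Ω
I_n = V_th/R_th = 8.308/63.5 = 0.1308 A, and R_n = R_th = 63.5 Ω

Final answer: I_n = 0.1308 A, R_n = 63.5 Ω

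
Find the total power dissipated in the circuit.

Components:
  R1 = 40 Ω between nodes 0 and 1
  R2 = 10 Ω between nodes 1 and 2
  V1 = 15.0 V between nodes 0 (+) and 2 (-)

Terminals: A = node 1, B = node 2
Nodal analysis, taking node 2 as the 0 V reference.
Source V1 fixes V_0 = 15 V.
KCL at each unknown node (sum of currents leaving = 0; resistances in Ω):
  Node 1: (V_1 - 15)/40 + (V_1 - 0)/10 = 0
Collecting terms: 0.125 × V_1 = 0.375  =>  V_1 = 3 V
Power in each resistor, P = (ΔV)²/R:
  P_R1 = (15 - 3)²/40 = 3.6 W
  P_R2 = (3 - 0)²/10 = 0.9 W
P_total = P_R1 + P_R2 = 4.5 W

Final answer: 4.5 W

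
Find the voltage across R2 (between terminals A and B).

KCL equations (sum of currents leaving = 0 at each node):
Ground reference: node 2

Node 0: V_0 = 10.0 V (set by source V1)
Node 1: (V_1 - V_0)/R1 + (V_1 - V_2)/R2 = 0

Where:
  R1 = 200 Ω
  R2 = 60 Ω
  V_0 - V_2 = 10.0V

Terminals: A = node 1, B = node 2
R1 and R2 are in series across V1 (node 0 → node 1 → node 2), and the output A–B is taken across R2, so this is a voltage divider.
Series current: I = V1/(R1 + R2) = 10/(200 + 60) = 10/260 = 0.03846 A
V_R2 = I × R2 = V1 × R2/(R1 + R2) = 10 × 60/260 = 2.308 V

Final answer: 2.308 V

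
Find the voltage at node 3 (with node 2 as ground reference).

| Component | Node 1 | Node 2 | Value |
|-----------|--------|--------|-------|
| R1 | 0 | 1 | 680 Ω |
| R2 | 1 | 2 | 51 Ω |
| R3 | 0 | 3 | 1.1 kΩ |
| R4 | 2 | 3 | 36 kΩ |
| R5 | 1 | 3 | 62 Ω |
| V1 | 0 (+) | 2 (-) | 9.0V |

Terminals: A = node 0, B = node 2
Nodal analysis, taking node 2 as the 0 V reference.
Source V1 fixes V_0 = 9 V.
KCL at each unknown node (sum of currents leaving = 0; resistances in Ω):
  Node 1: (V_1 - 9)/680 + (V_1 - 0)/51 + (V_1 - V_3)/62 = 0
  Node 3: (V_3 - 9)/1100 + (V_3 - 0)/36000 + (V_3 - V_1)/62 = 0
Collecting terms (coefficients in siemens):
  0.03721·V_1 - 0.01613·V_3 = 0.01324
  0.01707·V_3 - 0.01613·V_1 = 0.008182
Determinant D = (0.03721)(0.01707) - (-0.01613)(-0.01613) = 0.0003748
V_1 = [(0.01324)(0.01707) - (-0.01613)(0.008182)]/D = 0.9547 V
V_3 = [(0.03721)(0.008182) - (0.01324)(-0.01613)]/D = 1.382 V
The requested potential is V_3 = 1.382 V.

Final answer: V_3 = 1.382 V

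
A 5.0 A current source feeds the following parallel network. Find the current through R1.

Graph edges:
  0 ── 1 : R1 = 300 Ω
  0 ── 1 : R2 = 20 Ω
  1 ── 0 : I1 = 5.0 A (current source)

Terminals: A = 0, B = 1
All resistors sit directly between nodes 0 and 1, so they are in parallel and share one voltage V; the full source current 5 A splits among them.
1/R_par = 1/300 + 1/20 = 0.05333 S  =>  R_par = 18.75 Ω
V = I × R_par = 5 × 18.75 = 93.75 V
I_R1 = V/R1 = 93.75/300 = 0.3125 A

Final answer: 0.3125 A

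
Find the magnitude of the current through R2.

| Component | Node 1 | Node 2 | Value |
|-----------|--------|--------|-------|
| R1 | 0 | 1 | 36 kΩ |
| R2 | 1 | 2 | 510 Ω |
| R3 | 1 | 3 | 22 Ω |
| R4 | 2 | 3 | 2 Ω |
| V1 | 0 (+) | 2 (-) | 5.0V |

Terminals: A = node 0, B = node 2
Nodal analysis, taking node 2 as the 0 V reference.
Source V1 fixes V_0 = 5 V.
KCL at each unknown node (sum of currents leaving = 0; resistances in Ω):
  Node 1: (V_1 - 5)/36000 + (V_1 - 0)/510 + (V_1 - V_3)/22 = 0
  Node 3: (V_3 - V_1)/22 + (V_3 - 0)/2 = 0
Collecting terms (coefficients in siemens):
  0.04744·V_1 - 0.04545·V_3 = 0.0001389
  0.5455·V_3 - 0.04545·V_1 = 0
Determinant D = (0.04744)(0.5455) - (-0.04545)(-0.04545) = 0.02381
V_1 = [(0.0001389)(0.5455) - (-0.04545)(0)]/D = 0.003181 V
V_3 = [(0.04744)(0) - (0.0001389)(-0.04545)]/D = 0.0002651 V
I_R2 = (V_1 - V_2)/R2 = (0.003181 - 0)/510 = 0.000006238 A
|I_R2| = 0.000006238 A

Final answer: |I_R2| = 6.238e-06 A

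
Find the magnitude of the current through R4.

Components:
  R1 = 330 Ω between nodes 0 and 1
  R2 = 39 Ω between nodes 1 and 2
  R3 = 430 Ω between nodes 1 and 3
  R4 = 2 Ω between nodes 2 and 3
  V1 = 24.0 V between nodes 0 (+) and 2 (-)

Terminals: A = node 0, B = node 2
Nodal analysis, taking node 2 as the 0 V reference.
Source V1 fixes V_0 = 24 V.
KCL at each unknown node (sum of currents leaving = 0; resistances in Ω):
  Node 1: (V_1 - 24)/330 + (V_1 - 0)/39 + (V_1 - V_3)/430 = 0
  Node 3: (V_3 - V_1)/430 + (V_3 - 0)/2 = 0
Collecting terms (coefficients in siemens):
  0.031·V_1 - 0.002326·V_3 = 0.07273
  0.5023·V_3 - 0.002326·V_1 = 0
Determinant D = (0.031)(0.5023) - (-0.002326)(-0.002326) = 0.01557
V_1 = [(0.07273)(0.5023) - (-0.002326)(0)]/D = 2.347 V
V_3 = [(0.031)(0) - (0.07273)(-0.002326)]/D = 0.01087 V
I_R4 = (V_2 - V_3)/R4 = (0 - 0.01087)/2 = -0.005433 A
|I_R4| = 0.005433 A

Final answer: |I_R4| = 0.005433 A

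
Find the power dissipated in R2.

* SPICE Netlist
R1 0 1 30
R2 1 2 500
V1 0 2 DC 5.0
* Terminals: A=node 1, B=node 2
Nodal analysis, taking node 2 as the 0 V reference.
Source V1 fixes V_0 = 5 V.
KCL at each unknown node (sum of currents leaving = 0; resistances in Ω):
  Node 1: (V_1 - 5)/30 + (V_1 - 0)/500 = 0
Collecting terms: 0.03533 × V_1 = 0.1667  =>  V_1 = 4.717 V
I_R2 = (V_1 - V_2)/R2 = (4.717 - 0)/500 = 0.009434 A
P_R2 = I_R2² × R2 = (0.009434)² × 500 = 0.0445 W

Final answer: 0.0445 W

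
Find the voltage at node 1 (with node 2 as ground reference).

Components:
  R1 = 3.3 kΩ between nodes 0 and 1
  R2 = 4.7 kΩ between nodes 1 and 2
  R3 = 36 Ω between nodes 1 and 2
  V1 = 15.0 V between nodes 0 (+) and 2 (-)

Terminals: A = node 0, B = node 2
Nodal analysis, taking node 2 as the 0 V reference.
Source V1 fixes V_0 = 15 V.
KCL at each unknown node (sum of currents leaving = 0; resistances in Ω):
  Node 1: (V_1 - 15)/3300 + (V_1 - 0)/4700 + (V_1 - 0)/36 = 0
Collecting terms: 0.02829 × V_1 = 0.004545  =>  V_1 = 0.1607 V
The requested potential is V_1 = 0.1607 V.

Final answer: V_1 = 0.1607 V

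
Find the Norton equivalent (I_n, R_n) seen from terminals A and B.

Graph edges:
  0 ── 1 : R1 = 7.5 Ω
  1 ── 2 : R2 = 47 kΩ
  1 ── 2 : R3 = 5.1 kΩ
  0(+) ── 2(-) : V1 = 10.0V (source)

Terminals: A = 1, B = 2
Find the Thévenin equivalent first; then I_n = V_th/R_th and R_n = R_th.
Step 1 — V_th is the open-circuit voltage V_A - V_B (nothing connected across the terminals).
Nodal analysis, taking node 2 as the 0 V reference.
Source V1 fixes V_0 = 10 V.
KCL at each unknown node (sum of currents leaving = 0; resistances in Ω):
  Node 1: (V_1 - 10)/7.5 + (V_1 - 0)/47000 + (V_1 - 0)/5100 = 0
Collecting terms: 0.1336 × V_1 = 1.333  =>  V_1 = 9.984 V
V_th = V_1 - V_2 = 9.984 - 0 = 9.984 V
Step 2 — R_th: zero the source — replace V1 by a short circuit (node 2 merges into node 0) — and find the resistance seen between A (node 1) and B (node 0).
Reduce the network between node 1 (A) and node 0 (B) by series/parallel combination:
  Rp1 = R1 ‖ R2 ‖ R3 (parallel, all between nodes 0 and 1) = 1/(1/7.5 + 1/47000 + 1/5100) = 7.488 Ω
R_th = 7.488 Ω
I_n = V_th/R_th = 9.984/7.488 = 1.333 A, and R_n = R_th = 7.488 Ω

Final answer: I_n = 1.333 A, R_n = 7.488 Ω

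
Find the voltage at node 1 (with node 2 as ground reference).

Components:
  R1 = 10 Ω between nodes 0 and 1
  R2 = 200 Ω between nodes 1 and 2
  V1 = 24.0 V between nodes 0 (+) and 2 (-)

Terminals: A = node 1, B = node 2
Nodal analysis, taking node 2 as the 0 V reference.
Source V1 fixes V_0 = 24 V.
KCL at each unknown node (sum of currents leaving = 0; resistances in Ω):
  Node 1: (V_1 - 24)/10 + (V_1 - 0)/200 = 0
Collecting terms: 0.105 × V_1 = 2.4  =>  V_1 = 22.86 V
The requested potential is V_1 = 22.86 V.

Final answer: V_1 = 22.86 V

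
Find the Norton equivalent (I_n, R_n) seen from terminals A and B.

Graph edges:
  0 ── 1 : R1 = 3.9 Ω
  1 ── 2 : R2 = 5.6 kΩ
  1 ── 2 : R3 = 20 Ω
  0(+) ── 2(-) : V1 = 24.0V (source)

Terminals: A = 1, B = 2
Find the Thévenin equivalent first; then I_n = V_th/R_th and R_n = R_th.
Step 1 — V_th is the open-circuit voltage V_A - V_B (nothing connected across the terminals).
Nodal analysis, taking node 2 as the 0 V reference.
Source V1 fixes V_0 = 24 V.
KCL at each unknown node (sum of currents leaving = 0; resistances in Ω):
  Node 1: (V_1 - 24)/3.9 + (V_1 - 0)/5600 + (V_1 - 0)/20 = 0
Collecting terms: 0.3066 × V_1 = 6.154  =>  V_1 = 20.07 V
V_th = V_1 - V_2 = 20.07 - 0 = 20.07 V
Step 2 — R_th: zero the source — replace V1 by a short circuit (node 2 merges into node 0) — and find the resistance seen between A (node 1) and B (node 0).
Reduce the network between node 1 (A) and node 0 (B) by series/parallel combination:
  Rp1 = R1 ‖ R2 ‖ R3 (parallel, all between nodes 0 and 1) = 1/(1/3.9 + 1/5600 + 1/20) = 3.262 Ω
R_th = 3.262 Ω
I_n = V_th/R_th = 20.07/3.262 = 6.154 A, and R_n = R_th = 3.262 Ω

Final answer: I_n = 6.154 A, R_n = 3.262 Ω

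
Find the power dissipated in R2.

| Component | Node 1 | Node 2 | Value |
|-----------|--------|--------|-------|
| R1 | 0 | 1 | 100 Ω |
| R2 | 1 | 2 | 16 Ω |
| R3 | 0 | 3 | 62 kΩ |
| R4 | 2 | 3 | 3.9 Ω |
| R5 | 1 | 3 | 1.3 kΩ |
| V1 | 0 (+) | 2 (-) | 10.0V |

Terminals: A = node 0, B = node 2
Nodal analysis, taking node 2 as the 0 V reference.
Source V1 fixes V_0 = 10 V.
KCL at each unknown node (sum of currents leaving = 0; resistances in Ω):
  Node 1: (V_1 - 10)/100 + (V_1 - 0)/16 + (V_1 - V_3)/1300 = 0
  Node 3: (V_3 - 10)/62000 + (V_3 - 0)/3.9 + (V_3 - V_1)/1300 = 0
Collecting terms (coefficients in siemens):
  0.07327·V_1 - 0.0007692·V_3 = 0.1
  0.2572·V_3 - 0.0007692·V_1 = 0.0001613
Determinant D = (0.07327)(0.2572) - (-0.0007692)(-0.0007692) = 0.01884
V_1 = [(0.1)(0.2572) - (-0.0007692)(0.0001613)]/D = 1.365 V
V_3 = [(0.07327)(0.0001613) - (0.1)(-0.0007692)]/D = 0.004709 V
I_R2 = (V_1 - V_2)/R2 = (1.365 - 0)/16 = 0.0853 A
P_R2 = I_R2² × R2 = (0.0853)² × 16 = 0.1164 W

Final answer: 0.1164 W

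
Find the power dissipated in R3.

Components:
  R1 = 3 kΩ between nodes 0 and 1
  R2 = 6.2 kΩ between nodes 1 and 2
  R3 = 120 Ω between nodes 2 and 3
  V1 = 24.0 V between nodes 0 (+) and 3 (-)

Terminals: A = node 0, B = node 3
Nodal analysis, taking node 3 as the 0 V reference.
Source V1 fixes V_0 = 24 V.
KCL at each unknown node (sum of currents leaving = 0; resistances in Ω):
  Node 1: (V_1 - 24)/3000 + (V_1 - V_2)/6200 = 0
  Node 2: (V_2 - V_1)/6200 + (V_2 - 0)/120 = 0
Collecting terms (coefficients in siemens):
  0.0004946·V_1 - 0.0001613·V_2 = 0.008
  0.008495·V_2 - 0.0001613·V_1 = 0
Determinant D = (0.0004946)(0.008495) - (-0.0001613)(-0.0001613) = 0.000004176
V_1 = [(0.008)(0.008495) - (-0.0001613)(0)]/D = 16.27 V
V_2 = [(0.0004946)(0) - (0.008)(-0.0001613)]/D = 0.309 V
I_R3 = (V_2 - V_3)/R3 = (0.309 - 0)/120 = 0.002575 A
P_R3 = I_R3² × R3 = (0.002575)² × 120 = 0.0007957 W

Final answer: 0.0007957 W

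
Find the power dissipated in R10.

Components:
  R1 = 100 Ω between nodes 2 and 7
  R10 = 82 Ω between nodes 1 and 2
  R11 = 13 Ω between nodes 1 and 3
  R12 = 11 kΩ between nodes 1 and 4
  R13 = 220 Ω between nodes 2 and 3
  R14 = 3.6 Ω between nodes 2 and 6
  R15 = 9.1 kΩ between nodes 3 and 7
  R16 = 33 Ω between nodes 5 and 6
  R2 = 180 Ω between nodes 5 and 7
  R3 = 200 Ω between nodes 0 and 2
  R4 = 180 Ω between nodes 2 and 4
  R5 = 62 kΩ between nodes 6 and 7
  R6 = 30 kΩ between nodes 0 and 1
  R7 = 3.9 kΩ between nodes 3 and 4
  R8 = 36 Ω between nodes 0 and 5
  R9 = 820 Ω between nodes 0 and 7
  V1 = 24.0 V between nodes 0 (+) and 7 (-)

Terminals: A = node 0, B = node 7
Nodal analysis, taking node 7 as the 0 V reference.
Source V1 fixes V_0 = 24 V.
KCL at each unknown node (sum of currents leaving = 0; resistances in Ω):
  Node 1: (V_1 - 24)/30000 + (V_1 - V_2)/82 + (V_1 - V_3)/13 + (V_1 - V_4)/11000 = 0
  Node 2: (V_2 - 0)/100 + (V_2 - 24)/200 + (V_2 - V_4)/180 + (V_2 - V_1)/82 + (V_2 - V_3)/220 + (V_2 - V_6)/3.6 = 0
  Node 3: (V_3 - V_4)/3900 + (V_3 - V_1)/13 + (V_3 - V_2)/220 + (V_3 - 0)/9100 = 0
  Node 4: (V_4 - V_2)/180 + (V_4 - V_3)/3900 + (V_4 - V_1)/11000 = 0
  Node 5: (V_5 - 0)/180 + (V_5 - 24)/36 + (V_5 - V_6)/33 = 0
  Node 6: (V_6 - 0)/62000 + (V_6 - V_2)/3.6 + (V_6 - V_5)/33 = 0
Collecting terms (coefficients in siemens):
  0.08924·V_1 - 0.0122·V_2 - 0.07692·V_3 - 0.00009091·V_4 = 0.0008
  0.3151·V_2 - 0.0122·V_1 - 0.004545·V_3 - 0.005556·V_4 - 0.2778·V_6 = 0.12
  0.08183·V_3 - 0.07692·V_1 - 0.004545·V_2 - 0.0002564·V_4 = 0
  0.005903·V_4 - 0.00009091·V_1 - 0.005556·V_2 - 0.0002564·V_3 = 0
  0.06364·V_5 - 0.0303·V_6 = 0.6667
  0.3081·V_6 - 0.2778·V_2 - 0.0303·V_5 = 0
Solving these 6 simultaneous equations (Gaussian elimination) gives:
  V_1 = 13.89 V, V_2 = 13.96 V, V_3 = 13.88 V, V_4 = 13.95 V
  V_5 = 17.28 V, V_6 = 14.28 V
I_R10 = (V_1 - V_2)/R10 = (13.89 - 13.96)/82 = -0.000798 A
P_R10 = I_R10² × R10 = (-0.000798)² × 82 = 0.00005222 W

Final answer: 5.222e-05 W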